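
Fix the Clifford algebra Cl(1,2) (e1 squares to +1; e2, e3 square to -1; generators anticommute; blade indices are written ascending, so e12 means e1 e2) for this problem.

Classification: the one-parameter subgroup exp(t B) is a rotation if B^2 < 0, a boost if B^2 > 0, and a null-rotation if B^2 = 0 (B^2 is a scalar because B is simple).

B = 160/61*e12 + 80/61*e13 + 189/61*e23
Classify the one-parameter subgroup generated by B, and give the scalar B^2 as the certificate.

B^2 term by term: the squares give (160/61)^2*(e12)^2 + (80/61)^2*(e13)^2 + (189/61)^2*(e23)^2 = 25600/3721*(+1) + 6400/3721*(+1) + 35721/3721*(-1) = -1 (each basis 2-blade squares to minus the product of its generators' squares); cross terms between blades sharing an index anticommute and cancel. So B^2 = -1.
Answer: rotation, certificate B^2 = -1. No conjugation can change B^2 = -1; the sign gives the class.


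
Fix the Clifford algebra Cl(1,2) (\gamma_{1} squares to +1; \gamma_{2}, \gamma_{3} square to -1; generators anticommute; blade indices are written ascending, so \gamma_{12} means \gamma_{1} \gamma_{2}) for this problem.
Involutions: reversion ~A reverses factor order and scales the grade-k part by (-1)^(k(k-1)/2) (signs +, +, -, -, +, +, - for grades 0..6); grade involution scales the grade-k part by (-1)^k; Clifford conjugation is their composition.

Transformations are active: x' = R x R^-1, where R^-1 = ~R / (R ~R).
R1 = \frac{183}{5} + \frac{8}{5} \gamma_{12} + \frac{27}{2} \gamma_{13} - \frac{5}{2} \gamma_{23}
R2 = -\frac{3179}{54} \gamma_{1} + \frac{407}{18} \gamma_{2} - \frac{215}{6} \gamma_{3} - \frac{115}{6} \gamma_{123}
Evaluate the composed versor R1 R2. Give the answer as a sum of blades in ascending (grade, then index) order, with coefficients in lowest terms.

Distribute over the terms of R1 (each basis-blade product reordered to ascending indices, repeated generators contracted through their squares):
(\frac{183}{5}) R2 = -\frac{193919}{90} \gamma_{1} + \frac{24827}{30} \gamma_{2} - \frac{2623}{2} \gamma_{3} - \frac{1403}{2} \gamma_{123}
(\frac{8}{5} \gamma_{12}) R2 = -\frac{1628}{45} \gamma_{1} + \frac{12716}{135} \gamma_{2} - \frac{92}{3} \gamma_{3} - \frac{172}{3} \gamma_{123}
(\frac{27}{2} \gamma_{13}) R2 = \frac{1935}{4} \gamma_{1} + \frac{1035}{4} \gamma_{2} + \frac{3179}{4} \gamma_{3} - \frac{1221}{4} \gamma_{123}
(-\frac{5}{2} \gamma_{23}) R2 = -\frac{575}{12} \gamma_{1} - \frac{1075}{12} \gamma_{2} - \frac{2035}{36} \gamma_{3} + \frac{15895}{108} \gamma_{123}
Summing the partial products and collecting blades:
Answer: -1755 \gamma_{1} + \frac{29455}{27} \gamma_{2} - \frac{10871}{18} \gamma_{3} - \frac{49513}{54} \gamma_{123}


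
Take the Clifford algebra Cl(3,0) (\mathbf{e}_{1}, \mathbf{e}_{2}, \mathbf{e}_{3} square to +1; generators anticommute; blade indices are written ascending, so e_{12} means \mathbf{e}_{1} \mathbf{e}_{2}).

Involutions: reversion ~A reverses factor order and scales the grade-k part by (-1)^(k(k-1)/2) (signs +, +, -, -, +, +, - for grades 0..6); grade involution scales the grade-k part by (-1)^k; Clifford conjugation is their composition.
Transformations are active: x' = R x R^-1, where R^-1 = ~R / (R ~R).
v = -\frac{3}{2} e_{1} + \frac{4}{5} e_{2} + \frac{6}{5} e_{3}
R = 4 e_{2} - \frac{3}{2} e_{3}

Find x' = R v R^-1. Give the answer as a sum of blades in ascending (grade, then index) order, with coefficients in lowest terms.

~R = 4 e_{2} - \frac{3}{2} e_{3}, and R ~R = \frac{73}{4}, so R^-1 = ~R / (\frac{73}{4}).
R v = \frac{7}{5} + 6 e_{12} - \frac{9}{4} e_{13} + 6 e_{23}
Answer: \frac{3}{2} e_{1} - \frac{68}{365} e_{2} - \frac{522}{365} e_{3}


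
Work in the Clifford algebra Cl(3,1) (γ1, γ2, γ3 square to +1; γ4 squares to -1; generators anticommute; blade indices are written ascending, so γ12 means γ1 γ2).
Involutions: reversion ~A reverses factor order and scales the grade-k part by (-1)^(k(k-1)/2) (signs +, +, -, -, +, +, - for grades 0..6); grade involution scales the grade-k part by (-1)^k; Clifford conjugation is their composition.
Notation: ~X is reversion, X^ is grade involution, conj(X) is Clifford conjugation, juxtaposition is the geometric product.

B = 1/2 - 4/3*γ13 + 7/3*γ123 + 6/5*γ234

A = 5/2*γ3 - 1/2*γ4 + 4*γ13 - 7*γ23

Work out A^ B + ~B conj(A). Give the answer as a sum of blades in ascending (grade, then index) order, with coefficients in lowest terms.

first term: 16/3 + 13*γ1 + 28/3*γ2 - 5/4*γ3 + 173/20*γ4 + 7/2*γ12 + 2*γ13 - 41/10*γ23 + 3*γ24 - 24/5*γ124 - 2/3*γ134 - 7/6*γ1234
second term: 16/3 + 13*γ1 + 28/3*γ2 - 5/4*γ3 + 173/20*γ4 - 7/2*γ12 - 2*γ13 + 41/10*γ23 - 3*γ24 + 24/5*γ124 + 2/3*γ134 - 7/6*γ1234
Answer: 32/3 + 26*γ1 + 56/3*γ2 - 5/2*γ3 + 173/10*γ4 - 7/3*γ1234


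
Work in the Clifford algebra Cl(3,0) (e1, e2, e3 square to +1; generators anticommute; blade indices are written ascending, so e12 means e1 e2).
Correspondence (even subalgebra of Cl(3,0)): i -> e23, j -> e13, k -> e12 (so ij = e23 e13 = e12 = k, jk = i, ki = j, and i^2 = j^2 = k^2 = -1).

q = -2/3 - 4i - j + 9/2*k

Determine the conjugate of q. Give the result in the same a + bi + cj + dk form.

In blades: q = -2/3 + 9/2*e12 - e13 - 4*e23.
Quaternion conjugation is reversion on the even subalgebra: the scalar is fixed and every grade-2 blade flips sign, giving -2/3 - 9/2*e12 + e13 + 4*e23; translating back:
Answer: -2/3 + 4i + j - 9/2*k


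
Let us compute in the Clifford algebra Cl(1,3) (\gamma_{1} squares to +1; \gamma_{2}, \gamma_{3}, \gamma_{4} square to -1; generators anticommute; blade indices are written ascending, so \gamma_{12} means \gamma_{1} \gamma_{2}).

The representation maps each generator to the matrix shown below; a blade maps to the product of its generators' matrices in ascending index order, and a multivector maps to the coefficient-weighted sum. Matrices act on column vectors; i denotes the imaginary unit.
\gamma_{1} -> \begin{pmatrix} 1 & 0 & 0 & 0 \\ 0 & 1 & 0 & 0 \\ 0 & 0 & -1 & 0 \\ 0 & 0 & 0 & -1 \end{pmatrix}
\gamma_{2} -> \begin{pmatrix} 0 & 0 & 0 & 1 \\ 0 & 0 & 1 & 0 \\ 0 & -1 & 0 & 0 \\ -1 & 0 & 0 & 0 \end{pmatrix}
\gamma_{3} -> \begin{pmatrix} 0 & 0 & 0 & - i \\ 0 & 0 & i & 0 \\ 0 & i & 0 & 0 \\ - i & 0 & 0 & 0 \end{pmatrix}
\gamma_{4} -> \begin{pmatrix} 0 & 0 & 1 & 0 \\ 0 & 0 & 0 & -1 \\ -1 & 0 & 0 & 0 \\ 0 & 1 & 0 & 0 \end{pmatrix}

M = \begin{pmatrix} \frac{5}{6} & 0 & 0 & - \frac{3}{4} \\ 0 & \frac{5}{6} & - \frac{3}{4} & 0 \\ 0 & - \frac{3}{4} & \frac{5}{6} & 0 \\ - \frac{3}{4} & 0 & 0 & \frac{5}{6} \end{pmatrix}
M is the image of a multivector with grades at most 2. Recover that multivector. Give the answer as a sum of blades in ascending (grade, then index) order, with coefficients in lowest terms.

Method: the blade images are trace-orthogonal — tr(rho(e_A) rho(e_B)^-1) = 4 if A = B and 0 otherwise — and rho(e_A)^-1 = (e_A)^2 * rho(e_A) with (e_A)^2 = +1 or -1, so the coefficient of e_A in the preimage is (e_A)^2 * tr(M rho(e_A))/4.
Nonzero projections over blades of grade <= 2: 1: (1)^2 = +1, tr(M 1) = \frac{10}{3}, coefficient \frac{5}{6}; \gamma_{12}: (\gamma_{12})^2 = +1, tr(M rho(\gamma_{12})) = -3, coefficient -\frac{3}{4}. Every other blade of grade <= 2 projects to 0.
Answer: \frac{5}{6} - \frac{3}{4} \gamma_{12}


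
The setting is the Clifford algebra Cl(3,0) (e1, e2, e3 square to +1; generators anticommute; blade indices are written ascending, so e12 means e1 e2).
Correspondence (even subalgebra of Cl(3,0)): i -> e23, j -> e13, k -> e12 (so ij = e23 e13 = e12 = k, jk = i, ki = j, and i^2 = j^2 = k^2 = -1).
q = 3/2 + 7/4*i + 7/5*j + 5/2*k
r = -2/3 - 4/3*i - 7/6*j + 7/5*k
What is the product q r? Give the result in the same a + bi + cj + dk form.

In blades: q = 3/2 + 5/2*e12 + 7/5*e13 + 7/4*e23, r = -2/3 + 7/5*e12 - 7/6*e13 - 4/3*e23.
Distribute q over r term by term (generator squares from the signature, products reordered to ascending indices): (3/2)*r = -1 + 21/10*e12 - 7/4*e13 - 2*e23; (5/2*e12)*r = -7/2 - 5/3*e12 - 10/3*e13 + 35/12*e23; (7/5*e13)*r = 49/30 + 28/15*e12 - 14/15*e13 + 49/25*e23; (7/4*e23)*r = 7/3 - 49/24*e12 - 49/20*e13 - 7/6*e23.
Sum: -8/15 + 31/120*e12 - 127/15*e13 + 171/100*e23; translating back through the correspondence:
Answer: -8/15 + 171/100*i - 127/15*j + 31/120*k


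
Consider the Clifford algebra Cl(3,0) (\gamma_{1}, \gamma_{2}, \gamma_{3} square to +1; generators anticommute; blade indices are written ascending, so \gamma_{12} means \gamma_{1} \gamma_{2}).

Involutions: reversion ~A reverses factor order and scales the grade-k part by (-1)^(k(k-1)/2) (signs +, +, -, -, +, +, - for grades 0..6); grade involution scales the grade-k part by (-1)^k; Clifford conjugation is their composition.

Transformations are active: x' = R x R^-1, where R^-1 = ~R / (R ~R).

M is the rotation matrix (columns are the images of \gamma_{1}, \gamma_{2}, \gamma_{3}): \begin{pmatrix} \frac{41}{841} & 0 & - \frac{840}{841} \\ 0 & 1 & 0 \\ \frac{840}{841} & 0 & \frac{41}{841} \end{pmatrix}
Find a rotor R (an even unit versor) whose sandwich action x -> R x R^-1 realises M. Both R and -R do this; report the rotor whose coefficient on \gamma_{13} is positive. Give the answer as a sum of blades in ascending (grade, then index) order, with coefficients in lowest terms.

Method: write R = a + b12*\gamma_{12} + b13*\gamma_{13} + b23*\gamma_{23} with a^2 + b12^2 + b13^2 + b23^2 = 1 (so R^-1 = ~R). Expanding the columns R e_j ~R gives tr M = 4a^2 - 1 and, from the antisymmetric part, M21 - M12 = -4a*b12, M13 - M31 = 4a*b13, M32 - M23 = -4a*b23.
Here tr M = \frac{923}{841}, so a^2 = (1 + tr M)/4 = \frac{441}{841} and a = ±\frac{21}{29}. Taking a = \frac{21}{29}: M21 - M12 = 0, M13 - M31 = -\frac{1680}{841}, M32 - M23 = 0, giving b12 = 0, b13 = -\frac{20}{29}, b23 = 0, i.e. R = \frac{21}{29} - \frac{20}{29} \gamma_{13}.
Its \gamma_{13} coefficient is negative, so report the other preimage -R.
Answer: -\frac{21}{29} + \frac{20}{29} \gamma_{13}. Note: both R and -R realise this M (trace \frac{923}{841}); the covering map identifies them, and the \gamma_{13}-coefficient sign is the tie-breaker.


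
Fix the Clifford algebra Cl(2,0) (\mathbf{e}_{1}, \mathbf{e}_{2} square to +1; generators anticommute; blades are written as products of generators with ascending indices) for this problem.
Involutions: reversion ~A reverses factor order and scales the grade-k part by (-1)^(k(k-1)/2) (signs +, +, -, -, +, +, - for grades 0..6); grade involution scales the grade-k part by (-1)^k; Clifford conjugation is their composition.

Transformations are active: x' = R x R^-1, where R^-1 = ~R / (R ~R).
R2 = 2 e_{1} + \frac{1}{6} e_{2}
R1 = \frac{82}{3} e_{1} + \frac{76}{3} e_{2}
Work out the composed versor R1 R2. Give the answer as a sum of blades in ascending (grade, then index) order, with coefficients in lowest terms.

Distribute over the terms of R1 (each basis-blade product reordered to ascending indices, repeated generators contracted through their squares):
(\frac{82}{3} e_{1}) R2 = \frac{164}{3} + \frac{41}{9} e_{1} e_{2}
(\frac{76}{3} e_{2}) R2 = \frac{38}{9} - \frac{152}{3} e_{1} e_{2}
Summing the partial products and collecting blades:
Answer: \frac{530}{9} - \frac{415}{9} e_{1} e_{2}


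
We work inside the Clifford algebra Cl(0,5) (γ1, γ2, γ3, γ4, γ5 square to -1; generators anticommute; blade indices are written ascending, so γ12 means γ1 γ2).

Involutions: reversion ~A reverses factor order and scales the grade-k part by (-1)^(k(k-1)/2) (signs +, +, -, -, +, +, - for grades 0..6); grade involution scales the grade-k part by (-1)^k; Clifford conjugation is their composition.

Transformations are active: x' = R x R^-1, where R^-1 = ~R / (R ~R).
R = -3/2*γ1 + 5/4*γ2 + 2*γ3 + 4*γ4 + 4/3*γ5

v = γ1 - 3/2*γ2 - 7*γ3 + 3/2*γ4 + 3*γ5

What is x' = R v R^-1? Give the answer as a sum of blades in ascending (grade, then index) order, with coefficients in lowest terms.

~R = -3/2*γ1 + 5/4*γ2 + 2*γ3 + 4*γ4 + 4/3*γ5, and R ~R = -3685/144, so R^-1 = ~R / (-3685/144).
R v = 59/8 + γ12 + 17/2*γ13 - 25/4*γ14 - 35/6*γ15 - 23/4*γ23 + 63/8*γ24 + 23/4*γ25 + 31*γ34 + 46/3*γ35 + 10*γ45
Answer: -499/3685*γ1 + 1149/1474*γ2 + 21547/3685*γ3 - 28047/7370*γ4 - 13887/3685*γ5


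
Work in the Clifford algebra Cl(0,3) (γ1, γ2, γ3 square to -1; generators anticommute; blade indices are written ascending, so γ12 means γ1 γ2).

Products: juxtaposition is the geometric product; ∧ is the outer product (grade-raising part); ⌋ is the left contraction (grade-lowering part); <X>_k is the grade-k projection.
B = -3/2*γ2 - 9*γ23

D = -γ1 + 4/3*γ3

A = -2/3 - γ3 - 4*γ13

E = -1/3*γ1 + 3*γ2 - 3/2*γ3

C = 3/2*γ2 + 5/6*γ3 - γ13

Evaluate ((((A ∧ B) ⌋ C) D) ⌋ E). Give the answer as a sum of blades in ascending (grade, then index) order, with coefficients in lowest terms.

step 1: γ2 + 9/2*γ23 - 6*γ123
step 2: -3/2
step 3: 3/2*γ1 - 2*γ3
step 4: -5/2
Answer: -5/2


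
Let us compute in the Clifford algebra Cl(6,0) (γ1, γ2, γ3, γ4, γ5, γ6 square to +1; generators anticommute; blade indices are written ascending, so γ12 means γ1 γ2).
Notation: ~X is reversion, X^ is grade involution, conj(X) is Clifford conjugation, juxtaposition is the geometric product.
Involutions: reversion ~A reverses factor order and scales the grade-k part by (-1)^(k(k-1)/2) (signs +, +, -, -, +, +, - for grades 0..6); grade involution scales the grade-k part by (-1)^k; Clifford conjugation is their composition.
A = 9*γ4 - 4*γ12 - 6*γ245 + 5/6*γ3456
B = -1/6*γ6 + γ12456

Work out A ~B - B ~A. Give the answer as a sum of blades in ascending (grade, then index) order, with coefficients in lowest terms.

first term: -6*γ16 - 3/2*γ46 - 5/6*γ123 + 2/3*γ126 - 5/36*γ345 + 4*γ456 + 9*γ1256 + γ2456
second term: 6*γ16 + 3/2*γ46 + 5/6*γ123 - 2/3*γ126 + 5/36*γ345 - 4*γ456 + 9*γ1256 + γ2456
Answer: -12*γ16 - 3*γ46 - 5/3*γ123 + 4/3*γ126 - 5/18*γ345 + 8*γ456


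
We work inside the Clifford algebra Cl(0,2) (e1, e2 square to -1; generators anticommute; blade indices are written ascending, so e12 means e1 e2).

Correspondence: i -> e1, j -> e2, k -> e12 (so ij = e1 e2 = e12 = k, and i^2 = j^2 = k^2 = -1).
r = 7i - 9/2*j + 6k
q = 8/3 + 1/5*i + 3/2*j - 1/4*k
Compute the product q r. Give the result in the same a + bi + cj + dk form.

In blades: q = 8/3 + 1/5*e1 + 3/2*e2 - 1/4*e12, r = 7*e1 - 9/2*e2 + 6*e12.
Distribute q over r term by term (generator squares from the signature, products reordered to ascending indices): (8/3)*r = 56/3*e1 - 12*e2 + 16*e12; (1/5*e1)*r = -7/5 - 6/5*e2 - 9/10*e12; (3/2*e2)*r = 27/4 + 9*e1 - 21/2*e12; (-1/4*e12)*r = 3/2 - 9/8*e1 - 7/4*e2.
Sum: 137/20 + 637/24*e1 - 299/20*e2 + 23/5*e12; translating back through the correspondence:
Answer: 137/20 + 637/24*i - 299/20*j + 23/5*k


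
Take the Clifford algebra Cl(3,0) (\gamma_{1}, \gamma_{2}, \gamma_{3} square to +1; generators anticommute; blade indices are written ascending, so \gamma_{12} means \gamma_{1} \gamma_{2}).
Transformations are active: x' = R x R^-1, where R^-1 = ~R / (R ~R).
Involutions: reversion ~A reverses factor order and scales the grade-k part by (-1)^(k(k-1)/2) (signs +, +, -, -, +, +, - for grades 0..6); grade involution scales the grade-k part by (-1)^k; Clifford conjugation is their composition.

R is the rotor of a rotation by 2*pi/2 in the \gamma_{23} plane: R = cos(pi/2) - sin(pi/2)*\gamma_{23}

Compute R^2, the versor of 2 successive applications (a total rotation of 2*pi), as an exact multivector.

Half-angle bookkeeping: 2 applications in \gamma_{23} add up to rotor phase 2*pi/2 = \pi, so R^2 = cos(\pi) - sin(\pi)*\gamma_{23}.
cos(\pi) = -1 and sin(\pi) = 0, so R^2 = -1. The total rotation 2*pi is 1 full turn, so every vector returns to itself, yet the rotor is -1, on the OTHER sheet of the double cover (an odd number of 2*pi turns).
Answer: -1


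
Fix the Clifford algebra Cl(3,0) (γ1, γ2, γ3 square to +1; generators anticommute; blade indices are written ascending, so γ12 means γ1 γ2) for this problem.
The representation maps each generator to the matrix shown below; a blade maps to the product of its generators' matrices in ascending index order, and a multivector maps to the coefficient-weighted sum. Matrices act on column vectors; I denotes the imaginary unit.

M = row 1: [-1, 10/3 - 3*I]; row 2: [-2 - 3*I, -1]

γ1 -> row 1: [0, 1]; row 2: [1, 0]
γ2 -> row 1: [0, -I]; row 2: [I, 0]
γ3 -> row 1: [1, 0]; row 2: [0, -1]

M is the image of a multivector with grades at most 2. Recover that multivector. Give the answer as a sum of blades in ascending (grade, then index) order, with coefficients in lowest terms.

Method: 1, rho(γ1), rho(γ2), rho(γ3) form a trace-orthogonal basis of the 2x2 complex matrices (tr(X Y) = 2 if X = Y, else 0), so M = m0*1 + m1*rho(γ1) + m2*rho(γ2) + m3*rho(γ3) with m0 = tr(M)/2 = -1, m1 = tr(M rho(γ1))/2 = 2/3 - 3*I, m2 = tr(M rho(γ2))/2 = 8*I/3, m3 = tr(M rho(γ3))/2 = 0.
Multiplying table entries, the bivector images are rho(γ12) = I*rho(γ3), rho(γ13) = -I*rho(γ2), rho(γ23) = I*rho(γ1); with real blade coefficients the real parts of m0..m3 are the coefficients of 1, γ1, γ2, γ3 and the imaginary parts give the bivectors (γ23: Im m1, γ13: -Im m2, γ12: Im m3).
Answer: -1 + 2/3*γ1 - 8/3*γ13 - 3*γ23


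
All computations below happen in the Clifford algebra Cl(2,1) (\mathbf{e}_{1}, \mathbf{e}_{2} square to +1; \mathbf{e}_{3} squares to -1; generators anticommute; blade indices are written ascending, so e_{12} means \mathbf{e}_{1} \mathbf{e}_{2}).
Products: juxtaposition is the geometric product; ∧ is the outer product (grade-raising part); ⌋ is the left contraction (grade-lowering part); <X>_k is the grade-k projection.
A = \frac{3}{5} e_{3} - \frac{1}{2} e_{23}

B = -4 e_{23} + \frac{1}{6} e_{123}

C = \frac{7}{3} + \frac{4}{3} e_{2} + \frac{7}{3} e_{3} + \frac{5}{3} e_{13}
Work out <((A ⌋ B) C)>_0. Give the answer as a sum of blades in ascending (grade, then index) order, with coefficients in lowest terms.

step 1: 2 - \frac{1}{12} e_{1} - \frac{12}{5} e_{2} - \frac{1}{10} e_{12}
step 2: \frac{22}{15} - \frac{59}{180} e_{1} - \frac{44}{15} e_{2} + \frac{163}{36} e_{3} - \frac{31}{90} e_{12} + \frac{113}{36} e_{13} - \frac{163}{30} e_{23} + \frac{113}{30} e_{123}
step 3: \frac{22}{15}
Answer: \frac{22}{15}


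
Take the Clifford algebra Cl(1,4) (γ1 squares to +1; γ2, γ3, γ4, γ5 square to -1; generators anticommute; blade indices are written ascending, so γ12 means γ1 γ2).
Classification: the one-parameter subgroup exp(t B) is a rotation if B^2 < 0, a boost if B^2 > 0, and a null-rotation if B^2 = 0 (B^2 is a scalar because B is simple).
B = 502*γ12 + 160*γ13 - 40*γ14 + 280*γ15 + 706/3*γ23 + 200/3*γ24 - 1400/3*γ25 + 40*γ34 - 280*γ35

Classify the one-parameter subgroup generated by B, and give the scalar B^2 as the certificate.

B^2 term by term: the squares give (502)^2*(γ12)^2 + (160)^2*(γ13)^2 + (-40)^2*(γ14)^2 + (280)^2*(γ15)^2 + (706/3)^2*(γ23)^2 + (200/3)^2*(γ24)^2 + (-1400/3)^2*(γ25)^2 + (40)^2*(γ34)^2 + (-280)^2*(γ35)^2 = 252004*(+1) + 25600*(+1) + 1600*(+1) + 78400*(+1) + 498436/9*(-1) + 40000/9*(-1) + 1960000/9*(-1) + 1600*(-1) + 78400*(-1) = 0 (each basis 2-blade squares to minus the product of its generators' squares); cross terms between blades sharing an index anticommute and cancel; the commuting (index-disjoint) pairs give grade-4 terms 2*c*c'*(blade product), which cancel blade by blade — γ1234: 40160 - 64000/3 - 56480/3 = 0; γ1235: -281120 + 448000/3 + 395360/3 = 0; γ1245: -112000/3 + 112000/3 = 0; γ1345: -22400 + 22400 = 0; γ2345: 112000/3 - 112000/3 = 0 — confirming B is simple. So B^2 = 0.
Answer: null-rotation, certificate B^2 = 0. The scalar 0 is the complete invariant here: its sign names the subgroup type.


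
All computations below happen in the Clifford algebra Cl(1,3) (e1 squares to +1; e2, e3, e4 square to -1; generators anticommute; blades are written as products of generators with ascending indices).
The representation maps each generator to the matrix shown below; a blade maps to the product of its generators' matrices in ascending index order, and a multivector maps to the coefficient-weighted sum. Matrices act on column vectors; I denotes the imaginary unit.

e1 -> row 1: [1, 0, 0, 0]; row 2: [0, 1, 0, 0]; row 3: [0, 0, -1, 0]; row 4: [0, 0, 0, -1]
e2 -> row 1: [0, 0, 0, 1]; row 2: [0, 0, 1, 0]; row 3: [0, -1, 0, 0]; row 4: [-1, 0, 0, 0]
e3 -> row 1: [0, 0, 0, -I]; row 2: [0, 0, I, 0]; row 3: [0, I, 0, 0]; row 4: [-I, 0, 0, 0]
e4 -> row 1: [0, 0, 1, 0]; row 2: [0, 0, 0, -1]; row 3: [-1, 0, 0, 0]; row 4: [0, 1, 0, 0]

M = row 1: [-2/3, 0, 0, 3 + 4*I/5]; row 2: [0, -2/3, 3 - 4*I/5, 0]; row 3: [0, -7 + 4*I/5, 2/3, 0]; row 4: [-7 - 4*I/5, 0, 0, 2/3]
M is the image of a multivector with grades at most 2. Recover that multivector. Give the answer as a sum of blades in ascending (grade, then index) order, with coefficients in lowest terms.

Method: the blade images are trace-orthogonal — tr(rho(e_A) rho(e_B)^-1) = 4 if A = B and 0 otherwise — and rho(e_A)^-1 = (e_A)^2 * rho(e_A) with (e_A)^2 = +1 or -1, so the coefficient of e_A in the preimage is (e_A)^2 * tr(M rho(e_A))/4.
Nonzero projections over blades of grade <= 2: e1: (e1)^2 = +1, tr(M rho(e1)) = -8/3, coefficient -2/3; e2: (e2)^2 = -1, tr(M rho(e2)) = -20, coefficient 5; e1 e2: (e1 e2)^2 = +1, tr(M rho(e1 e2)) = -8, coefficient -2; e1 e3: (e1 e3)^2 = +1, tr(M rho(e1 e3)) = -16/5, coefficient -4/5. Every other blade of grade <= 2 projects to 0.
Answer: -2/3*e1 + 5*e2 - 2*e1 e2 - 4/5*e1 e3


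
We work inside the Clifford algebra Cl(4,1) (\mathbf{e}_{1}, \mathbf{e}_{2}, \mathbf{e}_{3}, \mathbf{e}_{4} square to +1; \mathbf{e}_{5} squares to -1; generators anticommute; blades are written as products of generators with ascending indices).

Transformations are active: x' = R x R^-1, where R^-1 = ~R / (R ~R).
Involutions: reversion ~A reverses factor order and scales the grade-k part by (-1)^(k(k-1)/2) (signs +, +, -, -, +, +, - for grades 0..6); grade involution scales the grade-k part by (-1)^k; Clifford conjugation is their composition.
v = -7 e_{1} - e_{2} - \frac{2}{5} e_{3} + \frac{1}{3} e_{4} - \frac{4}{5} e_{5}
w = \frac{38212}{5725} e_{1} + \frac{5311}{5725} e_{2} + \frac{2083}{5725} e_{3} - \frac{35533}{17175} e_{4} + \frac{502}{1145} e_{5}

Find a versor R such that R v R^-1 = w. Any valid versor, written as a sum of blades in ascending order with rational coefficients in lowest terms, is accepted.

R = v + w = -\frac{1863}{5725} e_{1} - \frac{414}{5725} e_{2} - \frac{207}{5725} e_{3} - \frac{9936}{5725} e_{4} - \frac{414}{1145} e_{5} works: the equal norms (\frac{11167}{225}) guarantee its sandwich swaps v into w.
Answer: -\frac{1863}{5725} e_{1} - \frac{414}{5725} e_{2} - \frac{207}{5725} e_{3} - \frac{9936}{5725} e_{4} - \frac{414}{1145} e_{5}


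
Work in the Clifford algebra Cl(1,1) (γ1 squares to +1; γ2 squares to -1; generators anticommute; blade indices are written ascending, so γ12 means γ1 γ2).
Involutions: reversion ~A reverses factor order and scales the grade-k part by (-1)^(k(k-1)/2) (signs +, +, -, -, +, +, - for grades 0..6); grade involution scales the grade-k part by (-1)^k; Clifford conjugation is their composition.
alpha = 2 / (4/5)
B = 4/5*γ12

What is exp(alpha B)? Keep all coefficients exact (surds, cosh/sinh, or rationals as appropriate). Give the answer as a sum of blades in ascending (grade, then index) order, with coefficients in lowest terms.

B^2 = (4/5)^2*(γ12)^2 = 16/25*(+1) = 16/25 (a basis 2-blade squares to minus the product of its generators' squares).
B^2 = 16/25 — the positive square puts this in the hyperbolic regime; l = 4/5, alpha*l = 2, so exp(alpha B) = cosh(2) + (sinh(2)/(4/5))*B = cosh(2) + (5*sinh(2)/4)*B.
Answer: cosh(2) + sinh(2)*γ12


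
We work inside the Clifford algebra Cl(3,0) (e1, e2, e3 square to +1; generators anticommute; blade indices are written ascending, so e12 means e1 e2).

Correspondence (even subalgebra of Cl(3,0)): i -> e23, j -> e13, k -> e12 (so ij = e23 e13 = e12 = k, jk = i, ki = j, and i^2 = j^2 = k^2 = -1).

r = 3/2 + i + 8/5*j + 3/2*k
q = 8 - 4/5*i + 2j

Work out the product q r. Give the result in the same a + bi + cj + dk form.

In blades: q = 8 + 2*e13 - 4/5*e23, r = 3/2 + 3/2*e12 + 8/5*e13 + e23.
Distribute q over r term by term (generator squares from the signature, products reordered to ascending indices): (8)*r = 12 + 12*e12 + 64/5*e13 + 8*e23; (2*e13)*r = -16/5 - 2*e12 + 3*e13 + 3*e23; (-4/5*e23)*r = 4/5 - 32/25*e12 + 6/5*e13 - 6/5*e23.
Sum: 48/5 + 218/25*e12 + 17*e13 + 49/5*e23; translating back through the correspondence:
Answer: 48/5 + 49/5*i + 17j + 218/25*k


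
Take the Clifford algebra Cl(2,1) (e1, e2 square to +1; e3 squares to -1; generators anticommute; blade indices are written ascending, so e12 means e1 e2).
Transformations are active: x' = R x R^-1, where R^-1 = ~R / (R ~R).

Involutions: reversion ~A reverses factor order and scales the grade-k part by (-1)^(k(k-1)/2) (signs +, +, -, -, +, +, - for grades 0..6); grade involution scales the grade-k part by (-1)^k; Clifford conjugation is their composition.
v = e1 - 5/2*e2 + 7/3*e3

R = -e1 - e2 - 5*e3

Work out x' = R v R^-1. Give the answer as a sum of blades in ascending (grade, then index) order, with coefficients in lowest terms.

~R = -e1 - e2 - 5*e3, and R ~R = -23, so R^-1 = ~R / (-23).
R v = 79/6 + 7/2*e12 + 8/3*e13 - 89/6*e23
Answer: 10/69*e1 + 503/138*e2 + 78/23*e3


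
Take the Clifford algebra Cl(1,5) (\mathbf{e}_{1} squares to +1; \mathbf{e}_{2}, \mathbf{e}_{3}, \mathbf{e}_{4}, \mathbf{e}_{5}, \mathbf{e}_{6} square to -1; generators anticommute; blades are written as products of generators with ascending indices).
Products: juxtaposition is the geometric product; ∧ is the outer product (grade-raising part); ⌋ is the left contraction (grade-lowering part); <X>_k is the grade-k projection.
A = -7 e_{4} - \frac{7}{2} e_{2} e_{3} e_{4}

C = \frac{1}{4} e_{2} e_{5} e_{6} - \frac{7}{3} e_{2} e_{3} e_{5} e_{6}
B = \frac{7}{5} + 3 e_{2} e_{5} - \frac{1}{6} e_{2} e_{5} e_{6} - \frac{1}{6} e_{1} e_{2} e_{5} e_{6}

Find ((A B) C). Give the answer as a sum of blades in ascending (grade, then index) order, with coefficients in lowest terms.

step 1: -\frac{49}{5} e_{4} - \frac{49}{10} e_{2} e_{3} e_{4} + 21 e_{2} e_{4} e_{5} + \frac{21}{2} e_{3} e_{4} e_{5} - \frac{7}{6} e_{2} e_{4} e_{5} e_{6} - \frac{7}{12} e_{3} e_{4} e_{5} e_{6} + \frac{7}{6} e_{1} e_{2} e_{4} e_{5} e_{6} + \frac{7}{12} e_{1} e_{3} e_{4} e_{5} e_{6}
step 2: \frac{7}{24} e_{4} - \frac{7}{24} e_{1} e_{4} - \frac{49}{36} e_{2} e_{4} + \frac{49}{18} e_{3} e_{4} + \frac{21}{4} e_{4} e_{6} + \frac{49}{36} e_{1} e_{2} e_{4} - \frac{49}{18} e_{1} e_{3} e_{4} + \frac{7}{48} e_{2} e_{3} e_{4} + \frac{49}{2} e_{2} e_{4} e_{6} - 49 e_{3} e_{4} e_{6} - \frac{343}{30} e_{4} e_{5} e_{6} - \frac{7}{48} e_{1} e_{2} e_{3} e_{4} + \frac{21}{8} e_{2} e_{3} e_{4} e_{6} + \frac{49}{20} e_{2} e_{4} e_{5} e_{6} + \frac{49}{40} e_{3} e_{4} e_{5} e_{6} + \frac{343}{15} e_{2} e_{3} e_{4} e_{5} e_{6}
Answer: \frac{7}{24} e_{4} - \frac{7}{24} e_{1} e_{4} - \frac{49}{36} e_{2} e_{4} + \frac{49}{18} e_{3} e_{4} + \frac{21}{4} e_{4} e_{6} + \frac{49}{36} e_{1} e_{2} e_{4} - \frac{49}{18} e_{1} e_{3} e_{4} + \frac{7}{48} e_{2} e_{3} e_{4} + \frac{49}{2} e_{2} e_{4} e_{6} - 49 e_{3} e_{4} e_{6} - \frac{343}{30} e_{4} e_{5} e_{6} - \frac{7}{48} e_{1} e_{2} e_{3} e_{4} + \frac{21}{8} e_{2} e_{3} e_{4} e_{6} + \frac{49}{20} e_{2} e_{4} e_{5} e_{6} + \frac{49}{40} e_{3} e_{4} e_{5} e_{6} + \frac{343}{15} e_{2} e_{3} e_{4} e_{5} e_{6}


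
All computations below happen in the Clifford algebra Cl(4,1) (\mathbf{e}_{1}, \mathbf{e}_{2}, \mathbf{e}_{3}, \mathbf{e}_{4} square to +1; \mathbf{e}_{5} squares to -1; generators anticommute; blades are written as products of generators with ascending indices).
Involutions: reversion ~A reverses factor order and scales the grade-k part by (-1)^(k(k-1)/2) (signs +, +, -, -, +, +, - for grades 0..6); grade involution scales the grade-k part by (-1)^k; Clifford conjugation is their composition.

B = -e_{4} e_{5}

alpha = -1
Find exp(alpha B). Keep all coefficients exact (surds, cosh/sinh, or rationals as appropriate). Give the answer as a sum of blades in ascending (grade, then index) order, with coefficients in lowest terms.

B^2 = (-1)^2*(e_{4} e_{5})^2 = 1*(+1) = 1 (a basis 2-blade squares to minus the product of its generators' squares).
B^2 = 1 — a positive square means the series sums to a boost: l = 1, alpha*l = -1, so exp(alpha B) = cosh(-1) + (sinh(-1)/1)*B = \cosh{\left(1 \right)} + (- \sinh{\left(1 \right)})*B.
Answer: \cosh{\left(1 \right)} + \sinh{\left(1 \right)} e_{4} e_{5}


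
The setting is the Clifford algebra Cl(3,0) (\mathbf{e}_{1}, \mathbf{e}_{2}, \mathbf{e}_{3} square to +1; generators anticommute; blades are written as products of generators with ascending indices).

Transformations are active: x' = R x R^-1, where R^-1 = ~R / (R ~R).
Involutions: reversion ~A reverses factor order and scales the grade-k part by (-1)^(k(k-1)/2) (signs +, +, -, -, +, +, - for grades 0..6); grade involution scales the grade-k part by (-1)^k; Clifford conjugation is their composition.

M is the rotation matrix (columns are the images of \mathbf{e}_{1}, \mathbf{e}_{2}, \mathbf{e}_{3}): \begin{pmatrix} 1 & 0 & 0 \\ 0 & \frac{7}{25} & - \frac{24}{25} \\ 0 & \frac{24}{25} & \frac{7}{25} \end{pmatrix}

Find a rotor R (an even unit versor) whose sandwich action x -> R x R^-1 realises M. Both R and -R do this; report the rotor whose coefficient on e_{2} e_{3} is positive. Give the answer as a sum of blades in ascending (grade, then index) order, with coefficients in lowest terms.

Method: write R = a + b12*e_{1} e_{2} + b13*e_{1} e_{3} + b23*e_{2} e_{3} with a^2 + b12^2 + b13^2 + b23^2 = 1 (so R^-1 = ~R). Expanding the columns R e_j ~R gives tr M = 4a^2 - 1 and, from the antisymmetric part, M21 - M12 = -4a*b12, M13 - M31 = 4a*b13, M32 - M23 = -4a*b23.
Here tr M = \frac{39}{25}, so a^2 = (1 + tr M)/4 = \frac{16}{25} and a = ±\frac{4}{5}. Taking a = \frac{4}{5}: M21 - M12 = 0, M13 - M31 = 0, M32 - M23 = \frac{48}{25}, giving b12 = 0, b13 = 0, b23 = -\frac{3}{5}, i.e. R = \frac{4}{5} - \frac{3}{5} e_{2} e_{3}.
Its e_{2} e_{3} coefficient is negative, so report the other preimage -R.
Answer: -\frac{4}{5} + \frac{3}{5} e_{2} e_{3}. Key observation: the double cover Spin(3) -> SO(3) sends R and -R to the same matrix (trace \frac{39}{25} here), so the stated sign of the e_{2} e_{3} coefficient is what selects one sheet.


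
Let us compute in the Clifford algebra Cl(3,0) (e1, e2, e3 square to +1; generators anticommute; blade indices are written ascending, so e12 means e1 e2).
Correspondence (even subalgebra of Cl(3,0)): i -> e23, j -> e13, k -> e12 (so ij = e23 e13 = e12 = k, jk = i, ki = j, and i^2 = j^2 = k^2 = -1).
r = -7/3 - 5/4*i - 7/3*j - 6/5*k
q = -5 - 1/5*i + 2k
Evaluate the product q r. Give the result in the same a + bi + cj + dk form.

In blades: q = -5 + 2*e12 - 1/5*e23, r = -7/3 - 6/5*e12 - 7/3*e13 - 5/4*e23.
Distribute q over r term by term (generator squares from the signature, products reordered to ascending indices): (-5)*r = 35/3 + 6*e12 + 35/3*e13 + 25/4*e23; (2*e12)*r = 12/5 - 14/3*e12 - 5/2*e13 + 14/3*e23; (-1/5*e23)*r = -1/4 + 7/15*e12 - 6/25*e13 + 7/15*e23.
Sum: 829/60 + 9/5*e12 + 1339/150*e13 + 683/60*e23; translating back through the correspondence:
Answer: 829/60 + 683/60*i + 1339/150*j + 9/5*k


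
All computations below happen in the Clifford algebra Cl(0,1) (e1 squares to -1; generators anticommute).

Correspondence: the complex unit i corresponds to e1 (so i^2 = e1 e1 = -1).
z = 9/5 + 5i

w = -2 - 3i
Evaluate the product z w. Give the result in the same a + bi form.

In blades: z = 9/5 + 5*e1, w = -2 - 3*e1.
Distribute z over w term by term (generator squares from the signature, products reordered to ascending indices): (9/5)*w = -18/5 - 27/5*e1; (5*e1)*w = 15 - 10*e1.
Sum: 57/5 - 77/5*e1; translating back through the correspondence:
Answer: 57/5 - 77/5*i


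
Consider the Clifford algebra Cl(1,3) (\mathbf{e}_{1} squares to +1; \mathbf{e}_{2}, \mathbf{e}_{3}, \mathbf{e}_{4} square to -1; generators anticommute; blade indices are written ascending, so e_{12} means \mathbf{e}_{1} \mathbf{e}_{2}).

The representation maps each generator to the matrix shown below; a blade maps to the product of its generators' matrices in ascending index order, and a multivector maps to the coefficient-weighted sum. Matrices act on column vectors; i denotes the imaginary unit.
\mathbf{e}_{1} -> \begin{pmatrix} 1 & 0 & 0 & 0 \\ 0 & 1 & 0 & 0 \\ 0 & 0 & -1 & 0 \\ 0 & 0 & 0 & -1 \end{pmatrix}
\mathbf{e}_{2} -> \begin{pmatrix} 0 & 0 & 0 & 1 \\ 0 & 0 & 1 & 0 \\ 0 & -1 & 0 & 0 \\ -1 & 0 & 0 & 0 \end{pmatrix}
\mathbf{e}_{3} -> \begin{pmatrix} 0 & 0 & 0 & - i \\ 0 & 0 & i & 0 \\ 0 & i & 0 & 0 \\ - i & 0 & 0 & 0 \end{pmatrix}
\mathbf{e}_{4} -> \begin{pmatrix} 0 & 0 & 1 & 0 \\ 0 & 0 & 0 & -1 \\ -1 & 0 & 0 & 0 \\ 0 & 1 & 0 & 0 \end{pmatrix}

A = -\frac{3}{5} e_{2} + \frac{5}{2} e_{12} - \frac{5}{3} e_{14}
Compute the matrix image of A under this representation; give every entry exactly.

Bivector images (products of the table entries): rho(e_{12}) = rho(\mathbf{e}_{1})rho(\mathbf{e}_{2}) = \begin{pmatrix} 0 & 0 & 0 & 1 \\ 0 & 0 & 1 & 0 \\ 0 & 1 & 0 & 0 \\ 1 & 0 & 0 & 0 \end{pmatrix}; rho(e_{14}) = rho(\mathbf{e}_{1})rho(\mathbf{e}_{4}) = \begin{pmatrix} 0 & 0 & 1 & 0 \\ 0 & 0 & 0 & -1 \\ 1 & 0 & 0 & 0 \\ 0 & -1 & 0 & 0 \end{pmatrix}.
M = (-\frac{3}{5})*rho(e_{2}) + (\frac{5}{2})*rho(e_{12}) + (-\frac{5}{3})*rho(e_{14}), summed entrywise:
Answer: \begin{pmatrix} 0 & 0 & - \frac{5}{3} & \frac{19}{10} \\ 0 & 0 & \frac{19}{10} & \frac{5}{3} \\ - \frac{5}{3} & \frac{31}{10} & 0 & 0 \\ \frac{31}{10} & \frac{5}{3} & 0 & 0 \end{pmatrix}


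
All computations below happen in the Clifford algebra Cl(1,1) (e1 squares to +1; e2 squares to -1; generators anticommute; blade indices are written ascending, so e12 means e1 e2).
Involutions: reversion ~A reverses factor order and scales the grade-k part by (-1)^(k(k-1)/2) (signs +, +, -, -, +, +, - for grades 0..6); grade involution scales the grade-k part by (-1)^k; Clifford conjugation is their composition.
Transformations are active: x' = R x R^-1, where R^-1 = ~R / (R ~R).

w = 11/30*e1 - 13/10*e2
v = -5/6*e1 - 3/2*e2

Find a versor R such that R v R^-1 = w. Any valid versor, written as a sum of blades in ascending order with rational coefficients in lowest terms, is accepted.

A norm check does it: q(v) = q(w) = -14/9, hence R = v + w = -7/15*e1 - 14/5*e2 realises the map — parallel part kept, (v - w)/2 negated, v carried to w.
Answer: -7/15*e1 - 14/5*e2


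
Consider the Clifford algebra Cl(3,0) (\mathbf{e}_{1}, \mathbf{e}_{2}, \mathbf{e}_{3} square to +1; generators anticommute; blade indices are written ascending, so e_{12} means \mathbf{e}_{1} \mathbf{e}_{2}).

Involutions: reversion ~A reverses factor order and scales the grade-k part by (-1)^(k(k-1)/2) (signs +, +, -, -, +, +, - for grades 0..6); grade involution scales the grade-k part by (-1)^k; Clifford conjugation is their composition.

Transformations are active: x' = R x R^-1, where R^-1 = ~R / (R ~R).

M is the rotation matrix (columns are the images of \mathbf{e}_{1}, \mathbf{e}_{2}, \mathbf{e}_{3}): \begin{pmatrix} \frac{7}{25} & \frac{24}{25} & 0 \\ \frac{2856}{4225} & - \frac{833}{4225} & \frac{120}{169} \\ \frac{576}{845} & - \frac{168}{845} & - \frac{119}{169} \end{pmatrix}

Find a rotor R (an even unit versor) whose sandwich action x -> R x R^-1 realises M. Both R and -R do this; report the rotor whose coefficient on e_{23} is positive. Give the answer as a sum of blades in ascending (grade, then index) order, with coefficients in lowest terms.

Method: write R = a + b12*e_{12} + b13*e_{13} + b23*e_{23} with a^2 + b12^2 + b13^2 + b23^2 = 1 (so R^-1 = ~R). Expanding the columns R e_j ~R gives tr M = 4a^2 - 1 and, from the antisymmetric part, M21 - M12 = -4a*b12, M13 - M31 = 4a*b13, M32 - M23 = -4a*b23.
Here tr M = -\frac{105}{169}, so a^2 = (1 + tr M)/4 = \frac{16}{169} and a = ±\frac{4}{13}. Taking a = \frac{4}{13}: M21 - M12 = -\frac{48}{169}, M13 - M31 = -\frac{576}{845}, M32 - M23 = -\frac{768}{845}, giving b12 = \frac{3}{13}, b13 = -\frac{36}{65}, b23 = \frac{48}{65}, i.e. R = \frac{4}{13} + \frac{3}{13} e_{12} - \frac{36}{65} e_{13} + \frac{48}{65} e_{23}.
Its e_{23} coefficient is already positive.
Answer: \frac{4}{13} + \frac{3}{13} e_{12} - \frac{36}{65} e_{13} + \frac{48}{65} e_{23}. Note: both R and -R realise this M (trace -\frac{105}{169}); the covering map identifies them, and the e_{23}-coefficient sign is the tie-breaker.


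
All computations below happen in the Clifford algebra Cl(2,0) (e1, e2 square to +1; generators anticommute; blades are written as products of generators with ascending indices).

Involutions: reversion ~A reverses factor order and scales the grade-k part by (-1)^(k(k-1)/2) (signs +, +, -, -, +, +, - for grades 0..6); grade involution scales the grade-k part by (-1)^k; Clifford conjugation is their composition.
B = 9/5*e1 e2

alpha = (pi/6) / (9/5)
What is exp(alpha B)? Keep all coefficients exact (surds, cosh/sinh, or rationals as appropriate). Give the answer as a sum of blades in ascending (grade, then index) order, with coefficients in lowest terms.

B^2 = (9/5)^2*(e1 e2)^2 = 81/25*(-1) = -81/25 (a basis 2-blade squares to minus the product of its generators' squares).
B^2 = -81/25 — B^2 < 0, so the exponential closes trigonometrically: l = 9/5, alpha*l = pi/6, so exp(alpha B) = cos(pi/6) + (sin(pi/6)/(9/5))*B = sqrt(3)/2 + (5/18)*B.
Answer: sqrt(3)/2 + 1/2*e1 e2


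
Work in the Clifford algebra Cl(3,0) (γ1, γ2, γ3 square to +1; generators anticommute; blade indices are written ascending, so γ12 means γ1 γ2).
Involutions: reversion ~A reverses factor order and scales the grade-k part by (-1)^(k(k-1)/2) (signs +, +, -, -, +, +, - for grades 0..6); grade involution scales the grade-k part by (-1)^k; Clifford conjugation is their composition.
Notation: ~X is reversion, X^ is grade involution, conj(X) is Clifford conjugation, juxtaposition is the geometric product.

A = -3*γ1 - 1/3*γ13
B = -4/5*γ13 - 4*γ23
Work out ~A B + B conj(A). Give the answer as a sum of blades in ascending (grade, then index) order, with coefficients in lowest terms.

first term: 4/15 + 12/5*γ3 + 4/3*γ12 + 12*γ123
second term: 4/15 + 12/5*γ3 - 4/3*γ12 - 12*γ123
Answer: 8/15 + 24/5*γ3


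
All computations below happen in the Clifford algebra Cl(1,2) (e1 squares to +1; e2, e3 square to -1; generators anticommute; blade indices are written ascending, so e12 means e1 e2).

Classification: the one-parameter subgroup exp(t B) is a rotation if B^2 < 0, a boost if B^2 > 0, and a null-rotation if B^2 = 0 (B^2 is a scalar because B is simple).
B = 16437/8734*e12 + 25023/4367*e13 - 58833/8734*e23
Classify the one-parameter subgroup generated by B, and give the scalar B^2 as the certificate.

B^2 term by term: the squares give (16437/8734)^2*(e12)^2 + (25023/4367)^2*(e13)^2 + (-58833/8734)^2*(e23)^2 = 270174969/76282756*(+1) + 626150529/19070689*(+1) + 3461321889/76282756*(-1) = -9 (each basis 2-blade squares to minus the product of its generators' squares); cross terms between blades sharing an index anticommute and cancel. So B^2 = -9.
Answer: rotation, certificate B^2 = -9. The scalar -9 is the complete invariant here: its sign names the subgroup type.


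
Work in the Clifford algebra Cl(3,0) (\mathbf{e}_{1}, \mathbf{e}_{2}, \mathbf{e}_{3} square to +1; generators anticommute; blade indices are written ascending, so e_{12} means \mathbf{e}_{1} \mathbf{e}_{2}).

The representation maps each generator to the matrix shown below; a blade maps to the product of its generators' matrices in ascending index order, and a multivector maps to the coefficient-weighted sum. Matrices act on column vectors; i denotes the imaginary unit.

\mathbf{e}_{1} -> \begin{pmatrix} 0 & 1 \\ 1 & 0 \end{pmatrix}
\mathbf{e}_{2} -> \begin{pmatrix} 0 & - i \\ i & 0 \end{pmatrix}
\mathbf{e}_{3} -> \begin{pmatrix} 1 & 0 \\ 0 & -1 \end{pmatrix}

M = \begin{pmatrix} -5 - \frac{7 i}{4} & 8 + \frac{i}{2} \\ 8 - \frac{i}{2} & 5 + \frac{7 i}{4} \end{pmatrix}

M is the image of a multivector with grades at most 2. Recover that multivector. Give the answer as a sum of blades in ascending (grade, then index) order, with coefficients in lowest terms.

Method: 1, rho(e_{1}), rho(e_{2}), rho(e_{3}) form a trace-orthogonal basis of the 2x2 complex matrices (tr(X Y) = 2 if X = Y, else 0), so M = m0*1 + m1*rho(e_{1}) + m2*rho(e_{2}) + m3*rho(e_{3}) with m0 = tr(M)/2 = 0, m1 = tr(M rho(e_{1}))/2 = 8, m2 = tr(M rho(e_{2}))/2 = - \frac{1}{2}, m3 = tr(M rho(e_{3}))/2 = -5 - \frac{7 i}{4}.
Multiplying table entries, the bivector images are rho(e_{12}) = i*rho(e_{3}), rho(e_{13}) = -i*rho(e_{2}), rho(e_{23}) = i*rho(e_{1}); with real blade coefficients the real parts of m0..m3 are the coefficients of 1, e_{1}, e_{2}, e_{3} and the imaginary parts give the bivectors (e_{23}: Im m1, e_{13}: -Im m2, e_{12}: Im m3).
Answer: 8 e_{1} - \frac{1}{2} e_{2} - 5 e_{3} - \frac{7}{4} e_{12}
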